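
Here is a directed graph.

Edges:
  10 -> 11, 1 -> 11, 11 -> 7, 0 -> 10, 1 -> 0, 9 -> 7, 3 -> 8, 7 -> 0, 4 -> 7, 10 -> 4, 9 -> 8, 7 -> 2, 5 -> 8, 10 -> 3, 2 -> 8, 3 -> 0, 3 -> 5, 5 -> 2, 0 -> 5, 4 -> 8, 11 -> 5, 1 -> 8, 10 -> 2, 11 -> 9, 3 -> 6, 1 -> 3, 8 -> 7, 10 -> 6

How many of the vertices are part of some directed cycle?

10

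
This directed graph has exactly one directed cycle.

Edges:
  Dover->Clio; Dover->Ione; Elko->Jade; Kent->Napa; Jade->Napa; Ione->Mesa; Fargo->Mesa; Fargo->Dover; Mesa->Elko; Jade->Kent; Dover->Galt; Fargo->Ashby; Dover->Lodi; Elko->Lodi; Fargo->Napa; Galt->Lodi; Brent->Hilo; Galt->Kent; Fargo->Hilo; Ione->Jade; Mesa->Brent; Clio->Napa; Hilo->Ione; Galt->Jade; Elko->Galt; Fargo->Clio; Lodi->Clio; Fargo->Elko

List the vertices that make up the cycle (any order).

DFS with gray/black marking from Mesa:
Mesa gray
  Brent gray
    Hilo gray
      Ione gray
        Ione→Mesa: Mesa is gray → back edge
Back edge closes the cycle Mesa → Brent → Hilo → Ione → Mesa; its vertices are {Hilo, Ione, Mesa, Brent}.

Hilo, Ione, Mesa, Brent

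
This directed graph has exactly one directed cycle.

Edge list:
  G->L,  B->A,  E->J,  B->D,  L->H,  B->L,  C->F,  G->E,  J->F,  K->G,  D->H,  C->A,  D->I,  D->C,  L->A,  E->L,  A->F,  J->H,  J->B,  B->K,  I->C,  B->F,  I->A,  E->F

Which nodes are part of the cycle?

B, E, G, J, K

DFS with gray/black marking from B:
B gray
  A gray
    F gray
    F black
  A black
  B→F: F black — skip
  L gray
    L→A: A black — skip
    H gray
    H black
  L black
  K gray
    G gray
      G→L: L black — skip
      E gray
        E→L: L black — skip
        E→F: F black — skip
        J gray
          J→H: H black — skip
          J→F: F black — skip
          J→B: B is gray → back edge
Back edge closes the cycle B → K → G → E → J → B; its vertices are {B, E, G, J, K}.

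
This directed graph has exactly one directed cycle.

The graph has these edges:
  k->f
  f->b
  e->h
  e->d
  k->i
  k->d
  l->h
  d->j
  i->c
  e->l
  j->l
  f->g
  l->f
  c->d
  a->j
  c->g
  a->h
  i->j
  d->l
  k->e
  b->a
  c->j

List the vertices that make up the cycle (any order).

a, b, f, j, l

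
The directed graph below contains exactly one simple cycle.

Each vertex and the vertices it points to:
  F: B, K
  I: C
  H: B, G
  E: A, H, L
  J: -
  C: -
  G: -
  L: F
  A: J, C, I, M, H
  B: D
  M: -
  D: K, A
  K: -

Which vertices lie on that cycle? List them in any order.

A, B, D, H

DFS with gray/black marking from A:
A gray
  J gray
  J black
  C gray
  C black
  I gray
    I→C: C black — skip
  I black
  M gray
  M black
  H gray
    B gray
      D gray
        K gray
        K black
        D→A: A is gray → back edge
Back edge closes the cycle A → H → B → D → A; its vertices are {A, B, D, H}.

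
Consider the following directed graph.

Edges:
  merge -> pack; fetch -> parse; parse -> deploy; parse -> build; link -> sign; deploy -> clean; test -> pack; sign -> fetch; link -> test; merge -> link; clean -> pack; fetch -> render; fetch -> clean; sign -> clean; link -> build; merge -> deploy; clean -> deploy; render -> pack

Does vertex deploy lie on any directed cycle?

Yes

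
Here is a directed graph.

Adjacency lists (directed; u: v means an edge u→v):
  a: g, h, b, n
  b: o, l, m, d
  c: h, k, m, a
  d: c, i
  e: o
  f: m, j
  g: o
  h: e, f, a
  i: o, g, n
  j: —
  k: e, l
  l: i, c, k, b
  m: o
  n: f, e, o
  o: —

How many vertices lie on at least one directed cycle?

7

A vertex is on a directed cycle iff it belongs to a strongly connected component of size ≥ 2 (or has a self-loop).
The vertices on cycles are {a, b, c, d, h, k, l} — 7 in total.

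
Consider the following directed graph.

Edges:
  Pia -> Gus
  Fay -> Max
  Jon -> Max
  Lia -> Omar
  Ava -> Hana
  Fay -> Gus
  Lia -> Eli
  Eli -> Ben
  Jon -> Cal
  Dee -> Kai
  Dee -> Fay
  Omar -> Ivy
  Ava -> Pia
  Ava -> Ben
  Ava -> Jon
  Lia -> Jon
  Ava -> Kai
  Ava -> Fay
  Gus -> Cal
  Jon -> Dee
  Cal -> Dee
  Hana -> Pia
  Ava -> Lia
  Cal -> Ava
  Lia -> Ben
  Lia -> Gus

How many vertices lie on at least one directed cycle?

A vertex is on a directed cycle iff it belongs to a strongly connected component of size ≥ 2 (or has a self-loop).
The vertices on cycles are {Ava, Cal, Dee, Fay, Gus, Jon, Lia, Pia, Hana} — 9 in total.

9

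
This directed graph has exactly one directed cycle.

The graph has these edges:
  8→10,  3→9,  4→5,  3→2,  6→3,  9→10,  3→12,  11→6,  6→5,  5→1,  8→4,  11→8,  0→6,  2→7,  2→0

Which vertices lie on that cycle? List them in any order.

0, 2, 3, 6

DFS with gray/black marking from 6:
6 gray
  5 gray
    1 gray
    1 black
  5 black
  3 gray
    9 gray
      10 gray
      10 black
    9 black
    12 gray
    12 black
    2 gray
      7 gray
      7 black
      0 gray
        0→6: 6 is gray → back edge
Back edge closes the cycle 6 → 3 → 2 → 0 → 6; its vertices are {0, 2, 3, 6}.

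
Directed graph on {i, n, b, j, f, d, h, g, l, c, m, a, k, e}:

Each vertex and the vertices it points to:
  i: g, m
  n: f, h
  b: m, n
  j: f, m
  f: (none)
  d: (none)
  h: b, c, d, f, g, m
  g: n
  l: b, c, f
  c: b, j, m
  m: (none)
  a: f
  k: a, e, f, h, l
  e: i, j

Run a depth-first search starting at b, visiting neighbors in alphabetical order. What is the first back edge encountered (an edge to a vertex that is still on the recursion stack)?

h->b

DFS from b (visiting neighbors in alphabetical order); mark gray on enter, black on exit:
b gray
  m gray
  m black
  n gray
    f gray
    f black
    h gray
      h→b: b is gray → back edge
First back edge: h → b.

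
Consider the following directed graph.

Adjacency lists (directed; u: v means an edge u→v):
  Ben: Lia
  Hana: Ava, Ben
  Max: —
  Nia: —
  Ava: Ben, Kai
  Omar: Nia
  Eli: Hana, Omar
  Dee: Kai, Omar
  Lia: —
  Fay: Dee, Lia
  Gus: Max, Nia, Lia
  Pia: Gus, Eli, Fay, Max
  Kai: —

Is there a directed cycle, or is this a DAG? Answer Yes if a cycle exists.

No

DFS with white/gray/black marking, starting from Gus:
Gus gray
  Max gray
  Max black
  Nia gray
  Nia black
  Lia gray
  Lia black
Gus black
Ben gray
  Ben→Lia: Lia black — skip
Ben black
Hana gray
  Ava gray
    Ava→Ben: Ben black — skip
    Kai gray
    Kai black
  Ava black
  Hana→Ben: Ben black — skip
Hana black
Omar gray
  Omar→Nia: Nia black — skip
Omar black
Eli gray
  Eli→Hana: Hana black — skip
  Eli→Omar: Omar black — skip
Eli black
Dee gray
  Dee→Kai: Kai black — skip
  Dee→Omar: Omar black — skip
Dee black
Fay gray
  Fay→Dee: Dee black — skip
  Fay→Lia: Lia black — skip
Fay black
Pia gray
  Pia→Gus: Gus black — skip
  Pia→Eli: Eli black — skip
  Pia→Fay: Fay black — skip
  Pia→Max: Max black — skip
Pia black
Every edge goes to a white or black vertex — no back edge, so the graph is acyclic.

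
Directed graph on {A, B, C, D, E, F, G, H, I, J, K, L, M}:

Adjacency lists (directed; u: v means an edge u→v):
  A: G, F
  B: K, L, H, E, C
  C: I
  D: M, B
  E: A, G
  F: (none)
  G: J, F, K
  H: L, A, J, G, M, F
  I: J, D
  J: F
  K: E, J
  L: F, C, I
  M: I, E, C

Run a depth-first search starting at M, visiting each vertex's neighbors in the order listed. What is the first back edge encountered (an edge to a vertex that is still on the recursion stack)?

DFS from M (visiting each vertex's neighbors in the order listed); mark gray on enter, black on exit:
M gray
  I gray
    J gray
      F gray
      F black
    J black
    D gray
      D→M: M is gray → back edge
First back edge: D → M.

D→M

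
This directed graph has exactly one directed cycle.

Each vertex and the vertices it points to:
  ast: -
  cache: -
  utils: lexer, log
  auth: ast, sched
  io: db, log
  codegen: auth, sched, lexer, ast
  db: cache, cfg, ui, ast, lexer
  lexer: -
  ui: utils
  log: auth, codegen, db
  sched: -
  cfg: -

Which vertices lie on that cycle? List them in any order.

db, ui, log, utils

DFS with gray/black marking from log:
log gray
  auth gray
    ast gray
    ast black
    sched gray
    sched black
  auth black
  codegen gray
    codegen→auth: auth black — skip
    codegen→sched: sched black — skip
    lexer gray
    lexer black
    codegen→ast: ast black — skip
  codegen black
  db gray
    cache gray
    cache black
    cfg gray
    cfg black
    ui gray
      utils gray
        utils→lexer: lexer black — skip
        utils→log: log is gray → back edge
Back edge closes the cycle log → db → ui → utils → log; its vertices are {db, ui, log, utils}.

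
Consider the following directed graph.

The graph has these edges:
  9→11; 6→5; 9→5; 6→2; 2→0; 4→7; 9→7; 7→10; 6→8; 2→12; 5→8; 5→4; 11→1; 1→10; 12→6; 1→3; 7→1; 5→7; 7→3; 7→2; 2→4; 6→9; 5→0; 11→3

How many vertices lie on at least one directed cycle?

7

A vertex is on a directed cycle iff it belongs to a strongly connected component of size ≥ 2 (or has a self-loop).
The vertices on cycles are {2, 4, 5, 6, 7, 9, 12} — 7 in total.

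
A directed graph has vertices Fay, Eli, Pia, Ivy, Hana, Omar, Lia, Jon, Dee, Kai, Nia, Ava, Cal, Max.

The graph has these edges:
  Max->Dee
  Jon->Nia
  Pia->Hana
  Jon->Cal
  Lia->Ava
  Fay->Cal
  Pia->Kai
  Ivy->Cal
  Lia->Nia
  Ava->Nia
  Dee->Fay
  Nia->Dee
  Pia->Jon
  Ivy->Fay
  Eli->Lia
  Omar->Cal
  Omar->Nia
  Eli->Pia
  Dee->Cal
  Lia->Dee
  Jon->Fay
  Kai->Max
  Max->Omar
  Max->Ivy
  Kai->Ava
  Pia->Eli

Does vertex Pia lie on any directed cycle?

Yes

Pia is on a cycle iff Pia can reach itself via ≥1 edge.
Pia → Eli → Pia — yes.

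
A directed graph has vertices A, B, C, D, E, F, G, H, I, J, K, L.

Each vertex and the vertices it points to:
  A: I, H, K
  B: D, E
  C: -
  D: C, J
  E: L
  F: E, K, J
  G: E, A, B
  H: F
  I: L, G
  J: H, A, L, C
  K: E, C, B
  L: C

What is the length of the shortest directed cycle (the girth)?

3

For each vertex v, BFS finds the shortest path from v back to v.
The shortest such closed walk is J → H → F → J, length 3.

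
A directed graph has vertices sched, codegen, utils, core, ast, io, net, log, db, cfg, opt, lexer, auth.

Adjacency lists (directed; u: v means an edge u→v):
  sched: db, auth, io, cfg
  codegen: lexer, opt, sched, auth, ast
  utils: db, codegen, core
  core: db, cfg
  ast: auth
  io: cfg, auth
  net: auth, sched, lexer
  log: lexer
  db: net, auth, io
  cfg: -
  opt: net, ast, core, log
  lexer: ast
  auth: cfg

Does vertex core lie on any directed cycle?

No

core lies on a cycle iff there is a path from core back to itself.
Exploring from core, it never reaches itself; equivalently, its strongly connected component is a singleton.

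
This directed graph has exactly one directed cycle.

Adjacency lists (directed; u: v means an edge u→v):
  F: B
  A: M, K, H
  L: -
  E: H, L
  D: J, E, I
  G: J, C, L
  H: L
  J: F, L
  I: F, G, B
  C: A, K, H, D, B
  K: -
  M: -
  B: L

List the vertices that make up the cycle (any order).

DFS with gray/black marking from G:
G gray
  J gray
    F gray
      B gray
        L gray
        L black
      B black
    F black
    J→L: L black — skip
  J black
  C gray
    A gray
      M gray
      M black
      K gray
      K black
      H gray
        H→L: L black — skip
      H black
    A black
    C→K: K black — skip
    C→H: H black — skip
    D gray
      D→J: J black — skip
      E gray
        E→H: H black — skip
        E→L: L black — skip
      E black
      I gray
        I→F: F black — skip
        I→G: G is gray → back edge
Back edge closes the cycle G → C → D → I → G; its vertices are {C, D, G, I}.

C, D, G, I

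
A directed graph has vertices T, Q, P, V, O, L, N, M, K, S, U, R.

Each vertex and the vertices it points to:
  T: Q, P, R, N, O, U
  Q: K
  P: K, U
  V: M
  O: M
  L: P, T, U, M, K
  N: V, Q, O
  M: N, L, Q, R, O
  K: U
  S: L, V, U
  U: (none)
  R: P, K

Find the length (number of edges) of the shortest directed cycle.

For each vertex v, BFS finds the shortest path from v back to v.
The shortest such closed walk is L → M → L, length 2.

2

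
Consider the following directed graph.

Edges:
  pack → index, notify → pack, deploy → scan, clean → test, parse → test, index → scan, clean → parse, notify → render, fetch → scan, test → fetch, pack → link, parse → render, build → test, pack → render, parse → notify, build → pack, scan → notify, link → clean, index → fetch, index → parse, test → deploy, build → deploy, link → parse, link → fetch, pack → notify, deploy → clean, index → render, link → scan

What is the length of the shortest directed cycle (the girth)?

2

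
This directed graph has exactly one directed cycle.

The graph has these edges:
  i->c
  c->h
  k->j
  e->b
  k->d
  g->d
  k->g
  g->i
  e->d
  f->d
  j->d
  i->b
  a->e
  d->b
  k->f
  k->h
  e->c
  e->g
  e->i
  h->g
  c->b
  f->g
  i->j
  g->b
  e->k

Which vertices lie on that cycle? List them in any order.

DFS with gray/black marking from i:
i gray
  j gray
    d gray
      b gray
      b black
    d black
  j black
  i→b: b black — skip
  c gray
    c→b: b black — skip
    h gray
      g gray
        g→i: i is gray → back edge
Back edge closes the cycle i → c → h → g → i; its vertices are {c, g, h, i}.

c, g, h, i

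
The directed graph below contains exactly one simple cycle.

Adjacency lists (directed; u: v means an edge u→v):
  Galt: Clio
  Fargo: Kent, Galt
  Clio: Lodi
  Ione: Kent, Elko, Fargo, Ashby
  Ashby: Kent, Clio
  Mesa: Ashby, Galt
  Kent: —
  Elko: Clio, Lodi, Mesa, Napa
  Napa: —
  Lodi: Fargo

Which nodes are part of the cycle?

Clio, Galt, Lodi, Fargo

DFS with gray/black marking from Lodi:
Lodi gray
  Fargo gray
    Kent gray
    Kent black
    Galt gray
      Clio gray
        Clio→Lodi: Lodi is gray → back edge
Back edge closes the cycle Lodi → Fargo → Galt → Clio → Lodi; its vertices are {Clio, Galt, Lodi, Fargo}.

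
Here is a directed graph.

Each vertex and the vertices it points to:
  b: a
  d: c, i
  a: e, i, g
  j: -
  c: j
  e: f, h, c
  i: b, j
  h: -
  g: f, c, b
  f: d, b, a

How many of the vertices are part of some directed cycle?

7

A vertex is on a directed cycle iff it belongs to a strongly connected component of size ≥ 2 (or has a self-loop).
The vertices on cycles are {a, b, d, e, f, g, i} — 7 in total.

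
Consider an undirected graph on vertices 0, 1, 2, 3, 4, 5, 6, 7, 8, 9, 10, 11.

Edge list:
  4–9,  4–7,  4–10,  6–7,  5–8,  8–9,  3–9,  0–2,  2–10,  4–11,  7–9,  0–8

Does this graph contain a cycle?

DFS, tracking each vertex's parent; an edge to a visited non-parent vertex closes a cycle.
Start from 8:
visit 8 (parent –)
  visit 0 (parent 8)
    0–8: parent, skip
    visit 2 (parent 0)
      visit 10 (parent 2)
        10–2: parent, skip
        visit 4 (parent 10)
          visit 7 (parent 4)
            7–4: parent, skip
            visit 9 (parent 7)
              visit 3 (parent 9)
                3–9: parent, skip
              9–8: 8 visited and ≠ parent → cycle
Cycle: 8 – 0 – 2 – 10 – 4 – 7 – 9 – 8.

Yes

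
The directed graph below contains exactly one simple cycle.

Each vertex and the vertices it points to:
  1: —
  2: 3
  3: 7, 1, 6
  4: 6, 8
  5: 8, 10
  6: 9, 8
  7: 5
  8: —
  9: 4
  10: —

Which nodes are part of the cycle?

DFS with gray/black marking from 6:
6 gray
  9 gray
    4 gray
      4→6: 6 is gray → back edge
Back edge closes the cycle 6 → 9 → 4 → 6; its vertices are {4, 6, 9}.

4, 6, 9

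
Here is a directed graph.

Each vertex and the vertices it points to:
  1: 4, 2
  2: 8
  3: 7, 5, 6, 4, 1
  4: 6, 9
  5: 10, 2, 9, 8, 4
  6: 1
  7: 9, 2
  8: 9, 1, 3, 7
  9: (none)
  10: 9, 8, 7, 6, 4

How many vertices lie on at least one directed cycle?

9

A vertex is on a directed cycle iff it belongs to a strongly connected component of size ≥ 2 (or has a self-loop).
The vertices on cycles are {1, 2, 3, 4, 5, 6, 7, 8, 10} — 9 in total.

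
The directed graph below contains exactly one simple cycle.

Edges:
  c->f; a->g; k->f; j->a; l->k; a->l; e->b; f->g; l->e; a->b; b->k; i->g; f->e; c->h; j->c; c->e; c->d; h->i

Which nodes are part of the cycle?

DFS with gray/black marking from b:
b gray
  k gray
    f gray
      e gray
        e→b: b is gray → back edge
Back edge closes the cycle b → k → f → e → b; its vertices are {b, e, f, k}.

b, e, f, k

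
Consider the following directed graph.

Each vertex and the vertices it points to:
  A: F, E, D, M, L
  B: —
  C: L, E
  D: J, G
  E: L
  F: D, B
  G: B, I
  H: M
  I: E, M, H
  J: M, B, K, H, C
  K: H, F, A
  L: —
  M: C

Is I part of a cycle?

I lies on a cycle iff there is a path from I back to itself.
Exploring from I, it never reaches itself; equivalently, its strongly connected component is a singleton.

No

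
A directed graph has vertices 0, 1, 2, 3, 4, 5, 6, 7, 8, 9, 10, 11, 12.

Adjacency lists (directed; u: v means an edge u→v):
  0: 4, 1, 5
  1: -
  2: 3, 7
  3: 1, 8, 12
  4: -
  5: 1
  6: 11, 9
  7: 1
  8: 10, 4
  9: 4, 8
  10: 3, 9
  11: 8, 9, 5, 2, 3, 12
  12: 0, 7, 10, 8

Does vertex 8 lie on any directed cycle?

Yes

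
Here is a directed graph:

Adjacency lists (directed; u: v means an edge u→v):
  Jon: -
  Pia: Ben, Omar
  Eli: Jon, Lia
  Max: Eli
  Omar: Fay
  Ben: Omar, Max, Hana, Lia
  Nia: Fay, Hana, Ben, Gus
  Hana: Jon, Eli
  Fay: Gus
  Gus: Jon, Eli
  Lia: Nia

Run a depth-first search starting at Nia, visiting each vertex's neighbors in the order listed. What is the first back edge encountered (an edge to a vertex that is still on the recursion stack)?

Lia→Nia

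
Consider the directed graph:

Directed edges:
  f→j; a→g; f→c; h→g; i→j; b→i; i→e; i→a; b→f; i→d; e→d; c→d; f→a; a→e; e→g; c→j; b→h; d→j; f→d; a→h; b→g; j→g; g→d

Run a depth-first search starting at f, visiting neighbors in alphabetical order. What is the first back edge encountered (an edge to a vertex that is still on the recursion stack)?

g→d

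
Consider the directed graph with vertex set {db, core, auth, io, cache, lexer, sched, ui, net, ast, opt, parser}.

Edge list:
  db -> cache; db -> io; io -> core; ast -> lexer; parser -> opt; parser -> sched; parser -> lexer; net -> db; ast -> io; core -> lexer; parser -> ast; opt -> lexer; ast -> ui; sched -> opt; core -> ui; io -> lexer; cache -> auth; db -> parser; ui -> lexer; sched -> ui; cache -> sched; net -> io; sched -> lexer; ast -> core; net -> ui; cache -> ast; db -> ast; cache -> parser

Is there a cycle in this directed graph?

No

DFS with white/gray/black marking, starting from ui:
ui gray
  lexer gray
  lexer black
ui black
db gray
  ast gray
    ast→ui: ui black — skip
    io gray
      io→lexer: lexer black — skip
      core gray
        core→lexer: lexer black — skip
        core→ui: ui black — skip
      core black
    io black
    ast→core: core black — skip
    ast→lexer: lexer black — skip
  ast black
  db→io: io black — skip
  parser gray
    sched gray
      sched→ui: ui black — skip
      sched→lexer: lexer black — skip
      opt gray
        opt→lexer: lexer black — skip
      opt black
    sched black
    parser→ast: ast black — skip
    parser→opt: opt black — skip
    parser→lexer: lexer black — skip
  parser black
  cache gray
    auth gray
    auth black
    cache→ast: ast black — skip
    cache→sched: sched black — skip
    cache→parser: parser black — skip
  cache black
db black
net gray
  net→ui: ui black — skip
  net→db: db black — skip
  net→io: io black — skip
net black
Every edge goes to a white or black vertex — no back edge, so the graph is acyclic.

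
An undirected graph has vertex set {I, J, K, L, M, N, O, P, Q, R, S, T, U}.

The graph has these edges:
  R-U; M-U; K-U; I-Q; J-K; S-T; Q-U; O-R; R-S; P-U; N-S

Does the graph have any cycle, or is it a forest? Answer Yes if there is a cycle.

No

DFS, tracking each vertex's parent; an edge to a visited non-parent vertex closes a cycle.
Start from J:
visit J (parent –)
  visit K (parent J)
    visit U (parent K)
      visit M (parent U)
        M–U: parent, skip
      visit R (parent U)
        visit S (parent R)
          S–R: parent, skip
          visit T (parent S)
            T–S: parent, skip
          visit N (parent S)
            N–S: parent, skip
        R–U: parent, skip
        visit O (parent R)
          O–R: parent, skip
      U–K: parent, skip
      visit Q (parent U)
        visit I (parent Q)
          I–Q: parent, skip
        Q–U: parent, skip
      visit P (parent U)
        P–U: parent, skip
    K–J: parent, skip
visit L (parent –)
No non-parent visited neighbor found — the graph is a forest.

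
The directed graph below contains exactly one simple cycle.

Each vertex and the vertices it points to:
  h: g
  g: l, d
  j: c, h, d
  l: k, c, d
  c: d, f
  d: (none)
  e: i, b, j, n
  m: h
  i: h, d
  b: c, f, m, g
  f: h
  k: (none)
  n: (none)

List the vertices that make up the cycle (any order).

DFS with gray/black marking from c:
c gray
  d gray
  d black
  f gray
    h gray
      g gray
        l gray
          k gray
          k black
          l→c: c is gray → back edge
Back edge closes the cycle c → f → h → g → l → c; its vertices are {c, f, g, h, l}.

c, f, g, h, l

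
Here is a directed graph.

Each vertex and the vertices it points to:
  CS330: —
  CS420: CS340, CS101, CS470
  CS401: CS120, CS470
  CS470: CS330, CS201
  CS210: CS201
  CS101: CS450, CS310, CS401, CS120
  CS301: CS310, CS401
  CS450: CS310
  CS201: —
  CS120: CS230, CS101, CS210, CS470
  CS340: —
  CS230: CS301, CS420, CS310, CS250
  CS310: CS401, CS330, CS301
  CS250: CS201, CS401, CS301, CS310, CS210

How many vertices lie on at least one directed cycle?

A vertex is on a directed cycle iff it belongs to a strongly connected component of size ≥ 2 (or has a self-loop).
The vertices on cycles are {CS101, CS120, CS230, CS250, CS301, CS310, CS401, CS420, CS450} — 9 in total.

9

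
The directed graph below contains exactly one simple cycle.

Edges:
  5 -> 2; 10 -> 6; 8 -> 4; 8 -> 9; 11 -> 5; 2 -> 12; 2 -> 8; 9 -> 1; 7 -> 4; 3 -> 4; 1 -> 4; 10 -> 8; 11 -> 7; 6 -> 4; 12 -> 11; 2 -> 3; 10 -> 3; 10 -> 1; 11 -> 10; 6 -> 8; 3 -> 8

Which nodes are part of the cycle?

DFS with gray/black marking from 11:
11 gray
  5 gray
    2 gray
      3 gray
        4 gray
        4 black
        8 gray
          8→4: 4 black — skip
          9 gray
            1 gray
              1→4: 4 black — skip
            1 black
          9 black
        8 black
      3 black
      12 gray
        12→11: 11 is gray → back edge
Back edge closes the cycle 11 → 5 → 2 → 12 → 11; its vertices are {2, 5, 11, 12}.

2, 5, 11, 12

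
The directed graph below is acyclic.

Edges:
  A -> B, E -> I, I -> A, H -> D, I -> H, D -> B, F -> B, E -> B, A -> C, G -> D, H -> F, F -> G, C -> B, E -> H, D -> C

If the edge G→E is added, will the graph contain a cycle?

Yes

Adding G→E creates a cycle iff E can already reach G.
Path from E: E → H → F → G.
So E → … → G → E is a cycle.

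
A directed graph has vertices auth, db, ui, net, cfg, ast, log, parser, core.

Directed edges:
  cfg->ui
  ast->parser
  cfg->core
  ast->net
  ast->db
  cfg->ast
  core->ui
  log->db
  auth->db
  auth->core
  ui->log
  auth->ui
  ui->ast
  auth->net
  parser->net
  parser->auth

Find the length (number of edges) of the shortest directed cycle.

For each vertex v, BFS finds the shortest path from v back to v.
The shortest such closed walk is ui → ast → parser → auth → ui, length 4.

4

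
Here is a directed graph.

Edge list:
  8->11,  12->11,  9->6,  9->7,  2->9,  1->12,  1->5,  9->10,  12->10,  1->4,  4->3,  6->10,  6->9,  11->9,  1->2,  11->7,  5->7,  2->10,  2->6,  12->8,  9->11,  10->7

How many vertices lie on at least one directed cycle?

3

A vertex is on a directed cycle iff it belongs to a strongly connected component of size ≥ 2 (or has a self-loop).
The vertices on cycles are {6, 9, 11} — 3 in total.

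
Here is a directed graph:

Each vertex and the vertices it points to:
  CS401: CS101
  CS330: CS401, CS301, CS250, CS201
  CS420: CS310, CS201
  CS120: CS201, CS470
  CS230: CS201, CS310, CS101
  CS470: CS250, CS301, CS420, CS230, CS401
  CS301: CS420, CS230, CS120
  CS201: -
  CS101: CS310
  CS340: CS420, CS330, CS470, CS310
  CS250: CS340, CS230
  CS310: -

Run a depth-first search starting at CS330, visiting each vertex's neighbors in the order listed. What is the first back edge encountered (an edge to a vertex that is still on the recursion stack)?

CS340->CS330

DFS from CS330 (visiting each vertex's neighbors in the order listed); mark gray on enter, black on exit:
CS330 gray
  CS401 gray
    CS101 gray
      CS310 gray
      CS310 black
    CS101 black
  CS401 black
  CS301 gray
    CS420 gray
      CS420→CS310: CS310 black — skip
      CS201 gray
      CS201 black
    CS420 black
    CS230 gray
      CS230→CS201: CS201 black — skip
      CS230→CS310: CS310 black — skip
      CS230→CS101: CS101 black — skip
    CS230 black
    CS120 gray
      CS120→CS201: CS201 black — skip
      CS470 gray
        CS250 gray
          CS340 gray
            CS340→CS420: CS420 black — skip
            CS340→CS330: CS330 is gray → back edge
First back edge: CS340 → CS330.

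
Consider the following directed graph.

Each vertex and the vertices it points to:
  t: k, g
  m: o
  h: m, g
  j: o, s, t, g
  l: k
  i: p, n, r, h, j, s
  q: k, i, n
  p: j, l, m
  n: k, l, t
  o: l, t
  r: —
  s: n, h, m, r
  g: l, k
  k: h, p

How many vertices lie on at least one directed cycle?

11

A vertex is on a directed cycle iff it belongs to a strongly connected component of size ≥ 2 (or has a self-loop).
The vertices on cycles are {g, h, j, k, l, m, n, o, p, s, t} — 11 in total.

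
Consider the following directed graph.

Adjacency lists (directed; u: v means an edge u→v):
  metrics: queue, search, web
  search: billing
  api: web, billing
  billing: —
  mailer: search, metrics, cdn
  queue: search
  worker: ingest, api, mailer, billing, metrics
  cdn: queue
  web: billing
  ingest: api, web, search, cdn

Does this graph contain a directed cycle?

DFS with white/gray/black marking, starting from metrics:
metrics gray
  queue gray
    search gray
      billing gray
      billing black
    search black
  queue black
  metrics→search: search black — skip
  web gray
    web→billing: billing black — skip
  web black
metrics black
api gray
  api→web: web black — skip
  api→billing: billing black — skip
api black
mailer gray
  mailer→search: search black — skip
  mailer→metrics: metrics black — skip
  cdn gray
    cdn→queue: queue black — skip
  cdn black
mailer black
worker gray
  ingest gray
    ingest→api: api black — skip
    ingest→web: web black — skip
    ingest→search: search black — skip
    ingest→cdn: cdn black — skip
  ingest black
  worker→api: api black — skip
  worker→mailer: mailer black — skip
  worker→billing: billing black — skip
  worker→metrics: metrics black — skip
worker black
Every edge goes to a white or black vertex — no back edge, so the graph is acyclic.

No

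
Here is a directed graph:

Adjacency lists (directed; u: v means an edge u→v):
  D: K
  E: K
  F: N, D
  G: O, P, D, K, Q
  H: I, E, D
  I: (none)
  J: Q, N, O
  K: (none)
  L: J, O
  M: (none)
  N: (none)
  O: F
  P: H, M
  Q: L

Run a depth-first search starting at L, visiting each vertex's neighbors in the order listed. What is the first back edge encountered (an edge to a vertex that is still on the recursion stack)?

Q→L

DFS from L (visiting each vertex's neighbors in the order listed); mark gray on enter, black on exit:
L gray
  J gray
    Q gray
      Q→L: L is gray → back edge
First back edge: Q → L.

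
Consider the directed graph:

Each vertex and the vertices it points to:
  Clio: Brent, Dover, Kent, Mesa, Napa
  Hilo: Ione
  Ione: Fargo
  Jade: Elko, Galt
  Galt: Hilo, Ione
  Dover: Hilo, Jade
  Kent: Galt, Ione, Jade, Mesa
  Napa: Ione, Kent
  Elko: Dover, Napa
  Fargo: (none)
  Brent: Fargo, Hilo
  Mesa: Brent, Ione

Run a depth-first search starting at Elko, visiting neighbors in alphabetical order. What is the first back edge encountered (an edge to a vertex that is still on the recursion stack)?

Jade->Elko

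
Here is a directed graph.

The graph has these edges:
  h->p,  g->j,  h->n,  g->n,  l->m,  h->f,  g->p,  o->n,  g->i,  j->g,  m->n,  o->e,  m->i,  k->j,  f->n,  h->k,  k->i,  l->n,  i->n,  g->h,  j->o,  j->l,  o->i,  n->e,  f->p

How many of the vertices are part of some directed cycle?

4

A vertex is on a directed cycle iff it belongs to a strongly connected component of size ≥ 2 (or has a self-loop).
The vertices on cycles are {g, h, j, k} — 4 in total.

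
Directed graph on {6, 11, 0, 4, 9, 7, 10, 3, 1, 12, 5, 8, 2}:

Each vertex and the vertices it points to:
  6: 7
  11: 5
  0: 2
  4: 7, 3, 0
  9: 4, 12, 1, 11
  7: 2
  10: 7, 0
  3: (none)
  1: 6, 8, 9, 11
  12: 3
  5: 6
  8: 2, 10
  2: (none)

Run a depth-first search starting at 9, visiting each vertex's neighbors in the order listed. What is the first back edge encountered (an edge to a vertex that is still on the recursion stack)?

1→9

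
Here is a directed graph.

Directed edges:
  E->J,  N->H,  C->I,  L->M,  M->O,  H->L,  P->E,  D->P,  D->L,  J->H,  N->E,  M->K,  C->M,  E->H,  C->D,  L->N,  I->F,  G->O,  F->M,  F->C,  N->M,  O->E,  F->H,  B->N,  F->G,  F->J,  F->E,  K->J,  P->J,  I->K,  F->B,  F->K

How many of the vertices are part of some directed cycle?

11

A vertex is on a directed cycle iff it belongs to a strongly connected component of size ≥ 2 (or has a self-loop).
The vertices on cycles are {C, E, F, H, I, J, K, L, M, N, O} — 11 in total.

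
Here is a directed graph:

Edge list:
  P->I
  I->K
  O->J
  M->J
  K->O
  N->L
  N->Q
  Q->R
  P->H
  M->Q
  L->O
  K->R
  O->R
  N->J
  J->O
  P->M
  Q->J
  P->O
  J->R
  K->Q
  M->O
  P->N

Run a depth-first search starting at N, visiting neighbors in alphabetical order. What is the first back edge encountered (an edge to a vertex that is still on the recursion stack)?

O->J

DFS from N (visiting neighbors in alphabetical order); mark gray on enter, black on exit:
N gray
  J gray
    O gray
      O→J: J is gray → back edge
First back edge: O → J.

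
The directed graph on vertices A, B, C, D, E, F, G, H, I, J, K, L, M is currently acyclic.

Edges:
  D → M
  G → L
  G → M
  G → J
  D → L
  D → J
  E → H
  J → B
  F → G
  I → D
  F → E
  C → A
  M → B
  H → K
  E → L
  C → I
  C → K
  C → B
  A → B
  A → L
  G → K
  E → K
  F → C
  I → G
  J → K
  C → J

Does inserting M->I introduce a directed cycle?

Yes

Adding M→I creates a cycle iff I can already reach M.
Path from I: I → D → M.
So I → … → M → I is a cycle.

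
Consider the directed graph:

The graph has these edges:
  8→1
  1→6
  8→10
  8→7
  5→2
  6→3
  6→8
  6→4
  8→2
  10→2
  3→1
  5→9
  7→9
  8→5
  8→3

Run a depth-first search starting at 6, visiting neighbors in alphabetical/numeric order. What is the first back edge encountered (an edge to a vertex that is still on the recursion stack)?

1→6

DFS from 6 (visiting neighbors in alphabetical/numeric order); mark gray on enter, black on exit:
6 gray
  3 gray
    1 gray
      1→6: 6 is gray → back edge
First back edge: 1 → 6.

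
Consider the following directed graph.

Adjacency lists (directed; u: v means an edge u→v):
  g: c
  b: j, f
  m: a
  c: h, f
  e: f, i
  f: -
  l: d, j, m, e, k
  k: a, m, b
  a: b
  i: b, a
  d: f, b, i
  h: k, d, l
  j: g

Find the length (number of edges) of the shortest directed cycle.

For each vertex v, BFS finds the shortest path from v back to v.
The shortest such closed walk is c → h → l → j → g → c, length 5.

5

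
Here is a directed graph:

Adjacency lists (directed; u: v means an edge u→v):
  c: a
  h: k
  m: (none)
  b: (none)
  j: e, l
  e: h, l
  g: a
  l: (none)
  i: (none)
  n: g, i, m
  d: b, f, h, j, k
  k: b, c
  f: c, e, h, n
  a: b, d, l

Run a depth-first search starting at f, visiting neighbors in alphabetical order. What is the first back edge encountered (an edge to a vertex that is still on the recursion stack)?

DFS from f (visiting neighbors in alphabetical order); mark gray on enter, black on exit:
f gray
  c gray
    a gray
      b gray
      b black
      d gray
        d→b: b black — skip
        d→f: f is gray → back edge
First back edge: d → f.

d→f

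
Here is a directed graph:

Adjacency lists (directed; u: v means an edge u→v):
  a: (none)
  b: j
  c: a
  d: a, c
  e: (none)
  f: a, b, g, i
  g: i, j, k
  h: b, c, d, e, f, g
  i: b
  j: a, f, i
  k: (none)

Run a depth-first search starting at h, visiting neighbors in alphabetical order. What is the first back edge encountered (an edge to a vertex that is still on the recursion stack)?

DFS from h (visiting neighbors in alphabetical order); mark gray on enter, black on exit:
h gray
  b gray
    j gray
      a gray
      a black
      f gray
        f→a: a black — skip
        f→b: b is gray → back edge
First back edge: f → b.

f->b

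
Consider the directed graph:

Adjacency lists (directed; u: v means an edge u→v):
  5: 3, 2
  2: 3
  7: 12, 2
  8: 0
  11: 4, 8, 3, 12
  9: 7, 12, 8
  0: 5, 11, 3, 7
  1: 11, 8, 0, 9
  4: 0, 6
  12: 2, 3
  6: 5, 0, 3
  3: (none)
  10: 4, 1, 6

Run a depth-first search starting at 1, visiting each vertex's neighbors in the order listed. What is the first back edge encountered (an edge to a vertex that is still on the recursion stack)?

0→11

DFS from 1 (visiting each vertex's neighbors in the order listed); mark gray on enter, black on exit:
1 gray
  11 gray
    4 gray
      0 gray
        5 gray
          3 gray
          3 black
          2 gray
            2→3: 3 black — skip
          2 black
        5 black
        0→11: 11 is gray → back edge
First back edge: 0 → 11.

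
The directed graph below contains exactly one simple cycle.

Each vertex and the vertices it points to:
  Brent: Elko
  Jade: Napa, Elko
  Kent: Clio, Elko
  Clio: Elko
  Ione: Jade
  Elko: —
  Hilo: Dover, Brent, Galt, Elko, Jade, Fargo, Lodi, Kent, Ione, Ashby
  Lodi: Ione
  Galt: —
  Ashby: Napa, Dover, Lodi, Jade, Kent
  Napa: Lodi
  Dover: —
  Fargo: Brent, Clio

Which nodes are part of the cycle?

DFS with gray/black marking from Ione:
Ione gray
  Jade gray
    Napa gray
      Lodi gray
        Lodi→Ione: Ione is gray → back edge
Back edge closes the cycle Ione → Jade → Napa → Lodi → Ione; its vertices are {Ione, Jade, Lodi, Napa}.

Ione, Jade, Lodi, Napa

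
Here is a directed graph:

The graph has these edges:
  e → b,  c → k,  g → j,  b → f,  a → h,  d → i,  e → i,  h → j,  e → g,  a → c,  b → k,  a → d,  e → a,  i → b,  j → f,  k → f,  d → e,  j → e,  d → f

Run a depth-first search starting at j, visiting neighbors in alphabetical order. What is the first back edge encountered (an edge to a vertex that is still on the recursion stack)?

DFS from j (visiting neighbors in alphabetical order); mark gray on enter, black on exit:
j gray
  e gray
    a gray
      c gray
        k gray
          f gray
          f black
        k black
      c black
      d gray
        d→e: e is gray → back edge
First back edge: d → e.

d->e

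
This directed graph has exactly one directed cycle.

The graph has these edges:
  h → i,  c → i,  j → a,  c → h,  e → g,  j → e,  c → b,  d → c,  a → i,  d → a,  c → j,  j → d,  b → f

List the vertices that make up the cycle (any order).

DFS with gray/black marking from j:
j gray
  d gray
    a gray
      i gray
      i black
    a black
    c gray
      h gray
        h→i: i black — skip
      h black
      c→i: i black — skip
      c→j: j is gray → back edge
Back edge closes the cycle j → d → c → j; its vertices are {c, d, j}.

c, d, j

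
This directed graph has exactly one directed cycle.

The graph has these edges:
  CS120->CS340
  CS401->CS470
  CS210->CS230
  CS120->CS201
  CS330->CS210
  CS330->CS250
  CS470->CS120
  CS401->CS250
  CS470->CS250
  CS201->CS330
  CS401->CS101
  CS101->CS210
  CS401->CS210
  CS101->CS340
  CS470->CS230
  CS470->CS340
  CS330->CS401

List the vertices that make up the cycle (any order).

DFS with gray/black marking from CS201:
CS201 gray
  CS330 gray
    CS250 gray
    CS250 black
    CS401 gray
      CS101 gray
        CS210 gray
          CS230 gray
          CS230 black
        CS210 black
        CS340 gray
        CS340 black
      CS101 black
      CS470 gray
        CS470→CS250: CS250 black — skip
        CS470→CS230: CS230 black — skip
        CS120 gray
          CS120→CS201: CS201 is gray → back edge
Back edge closes the cycle CS201 → CS330 → CS401 → CS470 → CS120 → CS201; its vertices are {CS120, CS201, CS330, CS401, CS470}.

CS120, CS201, CS330, CS401, CS470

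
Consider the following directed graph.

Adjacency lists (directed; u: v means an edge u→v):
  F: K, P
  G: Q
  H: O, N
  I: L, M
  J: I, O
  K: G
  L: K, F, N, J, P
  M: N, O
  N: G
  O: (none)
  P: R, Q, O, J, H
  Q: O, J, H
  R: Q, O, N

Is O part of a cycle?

No

O lies on a cycle iff there is a path from O back to itself.
Exploring from O, it never reaches itself; equivalently, its strongly connected component is a singleton.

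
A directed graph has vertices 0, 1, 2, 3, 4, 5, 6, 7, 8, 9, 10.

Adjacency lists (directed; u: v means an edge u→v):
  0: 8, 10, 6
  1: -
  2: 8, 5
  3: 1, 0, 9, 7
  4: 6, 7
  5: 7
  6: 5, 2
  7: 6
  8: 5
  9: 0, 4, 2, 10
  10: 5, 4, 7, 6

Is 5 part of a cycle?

5 is on a cycle iff 5 can reach itself via ≥1 edge.
5 → 7 → 6 → 5 — yes.

Yes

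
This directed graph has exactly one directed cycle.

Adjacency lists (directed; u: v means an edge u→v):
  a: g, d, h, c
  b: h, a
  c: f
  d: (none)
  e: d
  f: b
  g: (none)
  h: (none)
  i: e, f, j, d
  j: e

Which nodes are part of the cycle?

a, b, c, f

DFS with gray/black marking from f:
f gray
  b gray
    h gray
    h black
    a gray
      g gray
      g black
      d gray
      d black
      a→h: h black — skip
      c gray
        c→f: f is gray → back edge
Back edge closes the cycle f → b → a → c → f; its vertices are {a, b, c, f}.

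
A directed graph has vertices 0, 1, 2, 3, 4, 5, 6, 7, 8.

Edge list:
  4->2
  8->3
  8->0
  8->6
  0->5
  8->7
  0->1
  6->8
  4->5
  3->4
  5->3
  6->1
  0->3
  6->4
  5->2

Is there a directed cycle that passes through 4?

Yes

4 is on a cycle iff 4 can reach itself via ≥1 edge.
4 → 5 → 3 → 4 — yes.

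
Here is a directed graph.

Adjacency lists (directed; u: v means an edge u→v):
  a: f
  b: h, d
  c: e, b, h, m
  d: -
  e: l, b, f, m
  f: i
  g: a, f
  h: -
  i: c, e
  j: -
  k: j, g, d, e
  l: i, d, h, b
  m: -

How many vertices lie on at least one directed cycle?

5

A vertex is on a directed cycle iff it belongs to a strongly connected component of size ≥ 2 (or has a self-loop).
The vertices on cycles are {c, e, f, i, l} — 5 in total.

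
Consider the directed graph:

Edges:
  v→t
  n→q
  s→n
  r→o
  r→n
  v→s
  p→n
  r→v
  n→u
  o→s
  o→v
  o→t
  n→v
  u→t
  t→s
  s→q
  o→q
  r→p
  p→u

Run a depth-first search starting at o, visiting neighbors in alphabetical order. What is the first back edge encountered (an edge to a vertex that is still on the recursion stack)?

DFS from o (visiting neighbors in alphabetical order); mark gray on enter, black on exit:
o gray
  q gray
  q black
  s gray
    n gray
      n→q: q black — skip
      u gray
        t gray
          t→s: s is gray → back edge
First back edge: t → s.

t→s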